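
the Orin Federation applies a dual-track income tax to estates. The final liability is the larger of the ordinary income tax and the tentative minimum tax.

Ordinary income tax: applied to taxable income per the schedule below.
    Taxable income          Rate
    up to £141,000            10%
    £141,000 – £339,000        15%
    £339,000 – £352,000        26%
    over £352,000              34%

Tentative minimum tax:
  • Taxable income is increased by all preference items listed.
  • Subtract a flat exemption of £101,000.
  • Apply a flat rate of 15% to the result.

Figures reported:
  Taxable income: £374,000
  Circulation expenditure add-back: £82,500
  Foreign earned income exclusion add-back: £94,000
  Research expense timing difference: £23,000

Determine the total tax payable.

£70,875

Ordinary income tax:
  £141,000 × 10% = £14,100
  £198,000 × 15% = £29,700
  £13,000 × 26% = £3,380
  £22,000 × 34% = £7,480
  → £54,660

Tentative minimum tax:
  Adjusted income: £374,000 + £82,500 + £94,000 + £23,000 = £573,500
  Less exemption £101,000 → base £472,500
  £472,500 × 15% = £70,875

£70,875 > £54,660, so the tentative minimum tax is the binding amount.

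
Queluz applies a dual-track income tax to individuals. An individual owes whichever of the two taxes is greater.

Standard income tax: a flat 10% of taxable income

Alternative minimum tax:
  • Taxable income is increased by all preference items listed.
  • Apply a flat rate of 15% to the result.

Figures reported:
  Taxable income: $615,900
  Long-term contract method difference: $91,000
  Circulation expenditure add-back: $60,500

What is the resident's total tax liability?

Standard income tax:
  $615,900 × 10% = $61,590

Alternative minimum tax:
  Adjusted income: $615,900 + $91,000 + $60,500 = $767,400
  $767,400 × 15% = $115,110

$115,110 > $61,590, so the alternative minimum tax is the binding amount.

$115,110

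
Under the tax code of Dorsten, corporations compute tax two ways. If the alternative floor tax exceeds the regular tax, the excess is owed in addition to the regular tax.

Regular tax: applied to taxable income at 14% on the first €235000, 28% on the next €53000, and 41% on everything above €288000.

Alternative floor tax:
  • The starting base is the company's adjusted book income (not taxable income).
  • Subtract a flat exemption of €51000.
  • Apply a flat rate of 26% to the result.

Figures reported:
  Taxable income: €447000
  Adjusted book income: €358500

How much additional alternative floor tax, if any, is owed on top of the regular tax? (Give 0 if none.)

€0

Regular tax:
  €235000 × 14% = €32900
  €53000 × 28% = €14840
  €159000 × 41% = €65190
  → €112930

Alternative floor tax:
  Base (adjusted book income): €358500
  Less exemption €51000 → base €307500
  €307500 × 26% = €79950

€79950 ≤ €112930, so no add-on is due.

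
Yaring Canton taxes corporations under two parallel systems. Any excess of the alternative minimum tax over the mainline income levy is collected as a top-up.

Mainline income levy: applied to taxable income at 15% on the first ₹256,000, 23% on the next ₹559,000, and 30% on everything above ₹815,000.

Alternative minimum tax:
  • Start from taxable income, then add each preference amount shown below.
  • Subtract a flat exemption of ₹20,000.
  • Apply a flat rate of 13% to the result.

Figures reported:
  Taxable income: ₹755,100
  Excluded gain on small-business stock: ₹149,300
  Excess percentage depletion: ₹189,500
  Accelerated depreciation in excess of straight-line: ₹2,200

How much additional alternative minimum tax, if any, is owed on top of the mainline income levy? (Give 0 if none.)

₹0

Alternative minimum tax:
  Adjusted income: ₹755,100 + ₹149,300 + ₹189,500 + ₹2,200 = ₹1,096,100
  Less exemption ₹20,000 → base ₹1,076,100
  ₹1,076,100 × 13% = ₹139,893

Mainline income levy:
  ₹256,000 × 15% = ₹38,400
  ₹499,100 × 23% = ₹114,793
  → ₹153,193

₹139,893 ≤ ₹153,193, so no add-on is due.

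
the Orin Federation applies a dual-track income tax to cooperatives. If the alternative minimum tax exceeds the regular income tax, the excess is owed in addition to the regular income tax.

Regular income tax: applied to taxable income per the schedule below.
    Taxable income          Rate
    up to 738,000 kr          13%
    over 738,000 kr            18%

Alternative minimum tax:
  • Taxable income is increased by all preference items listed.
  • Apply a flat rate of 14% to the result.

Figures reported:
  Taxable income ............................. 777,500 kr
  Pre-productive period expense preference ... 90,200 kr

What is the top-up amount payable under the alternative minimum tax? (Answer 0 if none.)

Regular income tax:
  738,000 kr × 13% = 95,940 kr
  39,500 kr × 18% = 7,110 kr
  → 103,050 kr

Alternative minimum tax:
  Adjusted income: 777,500 kr + 90,200 kr = 867,700 kr
  867,700 kr × 14% = 121,478 kr

Excess of alternative minimum tax over regular income tax: 121,478 kr − 103,050 kr = 18,428 kr.

18,428 kr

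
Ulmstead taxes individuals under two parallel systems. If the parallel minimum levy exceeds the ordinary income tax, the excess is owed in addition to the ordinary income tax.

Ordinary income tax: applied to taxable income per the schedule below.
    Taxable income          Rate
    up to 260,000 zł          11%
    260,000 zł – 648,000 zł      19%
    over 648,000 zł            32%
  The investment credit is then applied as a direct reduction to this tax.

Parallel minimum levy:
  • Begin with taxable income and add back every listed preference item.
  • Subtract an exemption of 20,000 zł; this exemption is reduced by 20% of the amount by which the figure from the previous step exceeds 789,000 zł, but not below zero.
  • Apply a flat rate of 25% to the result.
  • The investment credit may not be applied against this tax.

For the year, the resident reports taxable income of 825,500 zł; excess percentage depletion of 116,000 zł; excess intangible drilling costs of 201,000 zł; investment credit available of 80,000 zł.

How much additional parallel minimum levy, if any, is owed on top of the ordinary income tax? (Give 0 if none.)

206,505 zł

Parallel minimum levy:
  Adjusted income: 825,500 zł + 116,000 zł + 201,000 zł = 1,142,500 zł
  Exemption: 20% × (1,142,500 zł − 789,000 zł) = 70,700 zł ≥ 20,000 zł, so the exemption is fully phased out
  Base: 1,142,500 zł − 0 zł = 1,142,500 zł
  1,142,500 zł × 25% = 285,625 zł

Ordinary income tax:
  260,000 zł × 11% = 28,600 zł
  388,000 zł × 19% = 73,720 zł
  177,500 zł × 32% = 56,800 zł
  → 159,120 zł
  Less investment credit 80,000 zł → 79,120 zł

Excess of parallel minimum levy over ordinary income tax: 285,625 zł − 79,120 zł = 206,505 zł.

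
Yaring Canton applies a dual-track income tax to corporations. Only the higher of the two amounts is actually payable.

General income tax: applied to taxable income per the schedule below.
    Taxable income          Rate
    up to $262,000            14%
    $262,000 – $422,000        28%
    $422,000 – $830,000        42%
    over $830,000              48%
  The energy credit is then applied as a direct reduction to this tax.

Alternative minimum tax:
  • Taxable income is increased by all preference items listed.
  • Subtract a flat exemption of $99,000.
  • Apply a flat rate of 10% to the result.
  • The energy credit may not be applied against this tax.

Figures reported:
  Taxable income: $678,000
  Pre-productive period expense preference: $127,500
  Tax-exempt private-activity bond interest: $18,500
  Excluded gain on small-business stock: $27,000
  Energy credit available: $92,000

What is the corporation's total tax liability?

General income tax:
  $262,000 × 14% = $36,680
  $160,000 × 28% = $44,800
  $256,000 × 42% = $107,520
  → $189,000
  Less energy credit $92,000 → $97,000

Alternative minimum tax:
  Adjusted income: $678,000 + $127,500 + $18,500 + $27,000 = $851,000
  Less exemption $99,000 → base $752,000
  $752,000 × 10% = $75,200

$97,000 > $75,200, so the general income tax governs.

$97,000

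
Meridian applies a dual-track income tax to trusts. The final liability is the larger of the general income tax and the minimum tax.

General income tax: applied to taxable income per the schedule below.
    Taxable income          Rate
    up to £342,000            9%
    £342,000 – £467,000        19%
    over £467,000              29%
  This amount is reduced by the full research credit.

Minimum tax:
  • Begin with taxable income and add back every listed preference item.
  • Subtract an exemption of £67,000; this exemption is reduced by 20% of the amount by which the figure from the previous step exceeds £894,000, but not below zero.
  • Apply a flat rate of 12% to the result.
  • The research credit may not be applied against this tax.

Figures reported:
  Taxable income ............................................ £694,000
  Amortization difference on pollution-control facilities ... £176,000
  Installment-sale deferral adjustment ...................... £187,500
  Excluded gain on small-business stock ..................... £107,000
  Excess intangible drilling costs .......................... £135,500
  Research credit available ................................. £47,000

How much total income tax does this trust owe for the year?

£156,000

General income tax:
  £342,000 × 9% = £30,780
  £125,000 × 19% = £23,750
  £227,000 × 29% = £65,830
  → £120,360
  Less research credit £47,000 → £73,360

Minimum tax:
  Adjusted income: £694,000 + £176,000 + £187,500 + £107,000 + £135,500 = £1,300,000
  Exemption: 20% × (£1,300,000 − £894,000) = £81,200 ≥ £67,000, so the exemption is fully phased out
  Base: £1,300,000 − £0 = £1,300,000
  £1,300,000 × 12% = £156,000

£156,000 > £73,360, so the minimum tax is the binding amount.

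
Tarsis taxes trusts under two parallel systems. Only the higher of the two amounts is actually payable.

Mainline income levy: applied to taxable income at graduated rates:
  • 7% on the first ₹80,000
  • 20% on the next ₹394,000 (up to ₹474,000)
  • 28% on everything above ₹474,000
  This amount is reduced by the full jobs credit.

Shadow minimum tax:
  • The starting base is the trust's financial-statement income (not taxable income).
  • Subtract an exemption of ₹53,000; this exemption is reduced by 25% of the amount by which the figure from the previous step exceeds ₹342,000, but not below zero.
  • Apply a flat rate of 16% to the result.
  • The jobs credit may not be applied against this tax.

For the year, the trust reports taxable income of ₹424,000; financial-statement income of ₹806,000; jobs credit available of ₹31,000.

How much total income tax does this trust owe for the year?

₹128,960

Shadow minimum tax:
  Base (financial-statement income): ₹806,000
  Exemption: 25% × (₹806,000 − ₹342,000) = ₹116,000 ≥ ₹53,000, so the exemption is fully phased out
  Base: ₹806,000 − ₹0 = ₹806,000
  ₹806,000 × 16% = ₹128,960

Mainline income levy:
  ₹80,000 × 7% = ₹5,600
  ₹344,000 × 20% = ₹68,800
  → ₹74,400
  Less jobs credit ₹31,000 → ₹43,400

₹128,960 > ₹43,400, so the shadow minimum tax is the binding amount.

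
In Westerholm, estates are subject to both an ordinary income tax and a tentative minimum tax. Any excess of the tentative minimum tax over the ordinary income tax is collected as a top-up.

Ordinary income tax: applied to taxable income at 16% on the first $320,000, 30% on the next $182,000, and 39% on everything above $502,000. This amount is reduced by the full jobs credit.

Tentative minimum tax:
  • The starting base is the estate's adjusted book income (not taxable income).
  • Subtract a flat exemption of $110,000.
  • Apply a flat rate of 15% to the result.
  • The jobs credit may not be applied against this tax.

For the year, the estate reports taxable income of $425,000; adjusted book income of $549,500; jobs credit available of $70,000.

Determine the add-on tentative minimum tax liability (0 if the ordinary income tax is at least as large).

$53,225

Ordinary income tax:
  $320,000 × 16% = $51,200
  $105,000 × 30% = $31,500
  → $82,700
  Less jobs credit $70,000 → $12,700

Tentative minimum tax:
  Base (adjusted book income): $549,500
  Less exemption $110,000 → base $439,500
  $439,500 × 15% = $65,925

Excess of tentative minimum tax over ordinary income tax: $65,925 − $12,700 = $53,225.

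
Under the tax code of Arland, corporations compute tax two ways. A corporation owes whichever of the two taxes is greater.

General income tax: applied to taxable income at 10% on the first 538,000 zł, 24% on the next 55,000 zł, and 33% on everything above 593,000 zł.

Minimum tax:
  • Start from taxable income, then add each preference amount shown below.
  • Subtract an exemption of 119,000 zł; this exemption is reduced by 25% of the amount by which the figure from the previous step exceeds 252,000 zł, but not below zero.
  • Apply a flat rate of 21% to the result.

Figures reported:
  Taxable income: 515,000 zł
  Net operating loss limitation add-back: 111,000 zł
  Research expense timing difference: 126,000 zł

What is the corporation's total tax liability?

Minimum tax:
  Adjusted income: 515,000 zł + 111,000 zł + 126,000 zł = 752,000 zł
  Exemption: 25% × (752,000 zł − 252,000 zł) = 125,000 zł ≥ 119,000 zł, so the exemption is fully phased out
  Base: 752,000 zł − 0 zł = 752,000 zł
  752,000 zł × 21% = 157,920 zł

General income tax:
  515,000 zł × 10% = 51,500 zł

157,920 zł > 51,500 zł, so the minimum tax is the binding amount.

157,920 zł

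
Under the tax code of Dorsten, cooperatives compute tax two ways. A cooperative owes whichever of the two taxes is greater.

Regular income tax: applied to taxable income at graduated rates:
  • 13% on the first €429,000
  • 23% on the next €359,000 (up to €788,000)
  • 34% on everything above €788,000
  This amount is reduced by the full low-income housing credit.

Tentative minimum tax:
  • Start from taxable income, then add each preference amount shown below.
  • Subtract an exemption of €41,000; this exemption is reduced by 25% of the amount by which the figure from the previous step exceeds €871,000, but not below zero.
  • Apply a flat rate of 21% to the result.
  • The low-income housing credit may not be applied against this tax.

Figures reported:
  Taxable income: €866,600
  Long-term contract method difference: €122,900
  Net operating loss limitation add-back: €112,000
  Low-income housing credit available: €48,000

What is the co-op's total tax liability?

€231,315

Regular income tax:
  €429,000 × 13% = €55,770
  €359,000 × 23% = €82,570
  €78,600 × 34% = €26,724
  → €165,064
  Less low-income housing credit €48,000 → €117,064

Tentative minimum tax:
  Adjusted income: €866,600 + €122,900 + €112,000 = €1,101,500
  Exemption: 25% × (€1,101,500 − €871,000) = €57,625 ≥ €41,000, so the exemption is fully phased out
  Base: €1,101,500 − €0 = €1,101,500
  €1,101,500 × 21% = €231,315

€231,315 > €117,064, so the tentative minimum tax is the binding amount.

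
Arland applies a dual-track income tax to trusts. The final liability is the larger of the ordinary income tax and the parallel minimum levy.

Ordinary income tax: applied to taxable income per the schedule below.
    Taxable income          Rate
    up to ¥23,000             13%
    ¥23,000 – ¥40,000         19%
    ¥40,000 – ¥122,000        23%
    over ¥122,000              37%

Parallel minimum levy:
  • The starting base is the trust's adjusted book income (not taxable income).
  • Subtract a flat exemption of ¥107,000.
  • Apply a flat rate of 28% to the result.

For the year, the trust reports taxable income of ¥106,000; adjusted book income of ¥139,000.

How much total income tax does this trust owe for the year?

¥21,400

Parallel minimum levy:
  Base (adjusted book income): ¥139,000
  Less exemption ¥107,000 → base ¥32,000
  ¥32,000 × 28% = ¥8,960

Ordinary income tax:
  ¥23,000 × 13% = ¥2,990
  ¥17,000 × 19% = ¥3,230
  ¥66,000 × 23% = ¥15,180
  → ¥21,400

¥21,400 > ¥8,960, so the ordinary income tax governs.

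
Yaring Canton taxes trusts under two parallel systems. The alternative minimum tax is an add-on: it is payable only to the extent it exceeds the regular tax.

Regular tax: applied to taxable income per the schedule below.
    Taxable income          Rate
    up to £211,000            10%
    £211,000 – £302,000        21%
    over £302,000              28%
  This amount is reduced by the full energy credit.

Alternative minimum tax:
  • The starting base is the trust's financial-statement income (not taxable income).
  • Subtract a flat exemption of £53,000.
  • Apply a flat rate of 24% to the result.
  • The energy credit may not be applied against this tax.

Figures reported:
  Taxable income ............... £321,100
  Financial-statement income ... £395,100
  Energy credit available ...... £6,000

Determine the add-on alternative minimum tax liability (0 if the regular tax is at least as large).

£42,546

Regular tax:
  £211,000 × 10% = £21,100
  £91,000 × 21% = £19,110
  £19,100 × 28% = £5,348
  → £45,558
  Less energy credit £6,000 → £39,558

Alternative minimum tax:
  Base (financial-statement income): £395,100
  Less exemption £53,000 → base £342,100
  £342,100 × 24% = £82,104

Excess of alternative minimum tax over regular tax: £82,104 − £39,558 = £42,546.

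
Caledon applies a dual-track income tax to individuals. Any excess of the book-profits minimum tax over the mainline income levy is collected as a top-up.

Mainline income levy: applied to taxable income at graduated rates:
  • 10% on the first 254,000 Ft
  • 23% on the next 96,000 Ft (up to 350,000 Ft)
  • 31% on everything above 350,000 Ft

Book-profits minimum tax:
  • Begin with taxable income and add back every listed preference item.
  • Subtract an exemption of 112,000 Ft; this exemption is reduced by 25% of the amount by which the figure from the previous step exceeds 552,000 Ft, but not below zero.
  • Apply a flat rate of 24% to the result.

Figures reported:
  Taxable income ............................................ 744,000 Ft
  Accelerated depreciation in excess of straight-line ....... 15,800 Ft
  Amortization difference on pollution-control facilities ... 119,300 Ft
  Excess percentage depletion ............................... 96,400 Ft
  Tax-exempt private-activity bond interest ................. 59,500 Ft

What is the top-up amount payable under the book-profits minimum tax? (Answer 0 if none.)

Book-profits minimum tax:
  Adjusted income: 744,000 Ft + 15,800 Ft + 119,300 Ft + 96,400 Ft + 59,500 Ft = 1,035,000 Ft
  Exemption: 25% × (1,035,000 Ft − 552,000 Ft) = 120,750 Ft ≥ 112,000 Ft, so the exemption is fully phased out
  Base: 1,035,000 Ft − 0 Ft = 1,035,000 Ft
  1,035,000 Ft × 24% = 248,400 Ft

Mainline income levy:
  254,000 Ft × 10% = 25,400 Ft
  96,000 Ft × 23% = 22,080 Ft
  394,000 Ft × 31% = 122,140 Ft
  → 169,620 Ft

Excess of book-profits minimum tax over mainline income levy: 248,400 Ft − 169,620 Ft = 78,780 Ft.

78,780 Ft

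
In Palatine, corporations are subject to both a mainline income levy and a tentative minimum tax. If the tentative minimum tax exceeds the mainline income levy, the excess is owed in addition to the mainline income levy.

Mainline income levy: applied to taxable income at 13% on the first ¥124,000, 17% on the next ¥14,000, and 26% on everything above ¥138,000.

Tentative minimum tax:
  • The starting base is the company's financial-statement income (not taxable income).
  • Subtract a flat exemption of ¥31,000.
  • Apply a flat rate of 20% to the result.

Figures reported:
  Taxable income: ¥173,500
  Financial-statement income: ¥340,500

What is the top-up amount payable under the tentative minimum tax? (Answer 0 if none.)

Mainline income levy:
  ¥124,000 × 13% = ¥16,120
  ¥14,000 × 17% = ¥2,380
  ¥35,500 × 26% = ¥9,230
  → ¥27,730

Tentative minimum tax:
  Base (financial-statement income): ¥340,500
  Less exemption ¥31,000 → base ¥309,500
  ¥309,500 × 20% = ¥61,900

Excess of tentative minimum tax over mainline income levy: ¥61,900 − ¥27,730 = ¥34,170.

¥34,170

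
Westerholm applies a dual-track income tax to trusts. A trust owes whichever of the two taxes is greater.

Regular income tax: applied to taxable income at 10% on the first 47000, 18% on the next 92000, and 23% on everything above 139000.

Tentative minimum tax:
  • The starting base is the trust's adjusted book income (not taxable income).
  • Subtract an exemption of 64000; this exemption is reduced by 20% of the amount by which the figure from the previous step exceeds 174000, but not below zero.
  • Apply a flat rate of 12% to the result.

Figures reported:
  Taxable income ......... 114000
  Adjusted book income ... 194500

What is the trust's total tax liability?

16760

Tentative minimum tax:
  Base (adjusted book income): 194500
  Exemption: 64000 − 20% × (194500 − 174000) = 64000 − 4100 = 59900
  Base: 194500 − 59900 = 134600
  134600 × 12% = 16152

Regular income tax:
  47000 × 10% = 4700
  67000 × 18% = 12060
  → 16760

16760 > 16152, so the regular income tax governs.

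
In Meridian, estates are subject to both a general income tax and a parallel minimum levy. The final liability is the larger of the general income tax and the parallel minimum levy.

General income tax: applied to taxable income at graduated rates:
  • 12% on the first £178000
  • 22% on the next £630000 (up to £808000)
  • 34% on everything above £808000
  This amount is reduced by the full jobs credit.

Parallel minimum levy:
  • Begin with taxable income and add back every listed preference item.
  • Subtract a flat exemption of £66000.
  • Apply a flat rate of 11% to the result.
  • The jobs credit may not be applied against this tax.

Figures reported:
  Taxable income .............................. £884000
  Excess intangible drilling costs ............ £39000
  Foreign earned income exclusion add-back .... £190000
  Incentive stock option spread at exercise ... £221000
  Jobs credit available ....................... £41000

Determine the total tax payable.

£144800

Parallel minimum levy:
  Adjusted income: £884000 + £39000 + £190000 + £221000 = £1334000
  Less exemption £66000 → base £1268000
  £1268000 × 11% = £139480

General income tax:
  £178000 × 12% = £21360
  £630000 × 22% = £138600
  £76000 × 34% = £25840
  → £185800
  Less jobs credit £41000 → £144800

£144800 > £139480, so the general income tax governs.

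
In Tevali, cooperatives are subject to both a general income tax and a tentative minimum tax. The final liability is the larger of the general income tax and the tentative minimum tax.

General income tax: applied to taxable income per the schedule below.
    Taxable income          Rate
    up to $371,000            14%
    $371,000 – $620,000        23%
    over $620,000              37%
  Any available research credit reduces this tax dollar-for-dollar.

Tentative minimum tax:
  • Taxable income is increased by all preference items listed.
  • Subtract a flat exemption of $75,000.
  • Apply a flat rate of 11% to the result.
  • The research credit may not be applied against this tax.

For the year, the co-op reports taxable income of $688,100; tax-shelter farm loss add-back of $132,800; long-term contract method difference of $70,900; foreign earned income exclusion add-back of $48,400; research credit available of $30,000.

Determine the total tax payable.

General income tax:
  $371,000 × 14% = $51,940
  $249,000 × 23% = $57,270
  $68,100 × 37% = $25,197
  → $134,407
  Less research credit $30,000 → $104,407

Tentative minimum tax:
  Adjusted income: $688,100 + $132,800 + $70,900 + $48,400 = $940,200
  Less exemption $75,000 → base $865,200
  $865,200 × 11% = $95,172

$104,407 > $95,172, so the general income tax governs.

$104,407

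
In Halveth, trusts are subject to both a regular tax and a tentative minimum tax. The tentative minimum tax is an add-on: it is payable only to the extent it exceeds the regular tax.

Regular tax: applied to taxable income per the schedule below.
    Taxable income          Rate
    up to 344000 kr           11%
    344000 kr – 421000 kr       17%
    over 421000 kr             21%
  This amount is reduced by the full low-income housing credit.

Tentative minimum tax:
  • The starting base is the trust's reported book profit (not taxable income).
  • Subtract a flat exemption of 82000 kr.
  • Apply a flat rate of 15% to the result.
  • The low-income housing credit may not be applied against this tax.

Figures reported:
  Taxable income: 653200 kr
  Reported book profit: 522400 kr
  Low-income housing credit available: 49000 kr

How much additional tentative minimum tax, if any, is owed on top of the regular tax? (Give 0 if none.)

15368 kr

Tentative minimum tax:
  Base (reported book profit): 522400 kr
  Less exemption 82000 kr → base 440400 kr
  440400 kr × 15% = 66060 kr

Regular tax:
  344000 kr × 11% = 37840 kr
  77000 kr × 17% = 13090 kr
  232200 kr × 21% = 48762 kr
  → 99692 kr
  Less low-income housing credit 49000 kr → 50692 kr

Excess of tentative minimum tax over regular tax: 66060 kr − 50692 kr = 15368 kr.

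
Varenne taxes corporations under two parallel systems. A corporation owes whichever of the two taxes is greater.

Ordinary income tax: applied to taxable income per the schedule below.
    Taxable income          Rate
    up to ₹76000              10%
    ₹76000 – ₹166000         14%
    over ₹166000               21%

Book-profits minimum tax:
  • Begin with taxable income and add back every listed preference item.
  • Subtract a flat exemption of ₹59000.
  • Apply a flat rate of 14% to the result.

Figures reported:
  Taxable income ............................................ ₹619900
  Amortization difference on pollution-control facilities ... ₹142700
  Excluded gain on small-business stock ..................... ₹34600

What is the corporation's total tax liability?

₹115519

Ordinary income tax:
  ₹76000 × 10% = ₹7600
  ₹90000 × 14% = ₹12600
  ₹453900 × 21% = ₹95319
  → ₹115519

Book-profits minimum tax:
  Adjusted income: ₹619900 + ₹142700 + ₹34600 = ₹797200
  Less exemption ₹59000 → base ₹738200
  ₹738200 × 14% = ₹103348

₹115519 > ₹103348, so the ordinary income tax governs.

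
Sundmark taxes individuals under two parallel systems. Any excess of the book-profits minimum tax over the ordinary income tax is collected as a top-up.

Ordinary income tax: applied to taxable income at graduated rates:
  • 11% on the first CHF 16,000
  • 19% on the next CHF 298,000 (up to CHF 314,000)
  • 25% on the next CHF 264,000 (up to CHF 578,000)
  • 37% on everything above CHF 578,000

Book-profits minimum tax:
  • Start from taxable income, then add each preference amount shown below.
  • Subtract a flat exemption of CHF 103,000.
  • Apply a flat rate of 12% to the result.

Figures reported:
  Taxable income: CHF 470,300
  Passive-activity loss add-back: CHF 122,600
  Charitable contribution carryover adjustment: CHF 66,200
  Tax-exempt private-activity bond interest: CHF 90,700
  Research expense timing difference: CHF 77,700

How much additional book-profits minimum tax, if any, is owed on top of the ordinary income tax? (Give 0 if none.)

CHF 0

Ordinary income tax:
  CHF 16,000 × 11% = CHF 1,760
  CHF 298,000 × 19% = CHF 56,620
  CHF 156,300 × 25% = CHF 39,075
  → CHF 97,455

Book-profits minimum tax:
  Adjusted income: CHF 470,300 + CHF 122,600 + CHF 66,200 + CHF 90,700 + CHF 77,700 = CHF 827,500
  Less exemption CHF 103,000 → base CHF 724,500
  CHF 724,500 × 12% = CHF 86,940

CHF 86,940 ≤ CHF 97,455, so no add-on is due.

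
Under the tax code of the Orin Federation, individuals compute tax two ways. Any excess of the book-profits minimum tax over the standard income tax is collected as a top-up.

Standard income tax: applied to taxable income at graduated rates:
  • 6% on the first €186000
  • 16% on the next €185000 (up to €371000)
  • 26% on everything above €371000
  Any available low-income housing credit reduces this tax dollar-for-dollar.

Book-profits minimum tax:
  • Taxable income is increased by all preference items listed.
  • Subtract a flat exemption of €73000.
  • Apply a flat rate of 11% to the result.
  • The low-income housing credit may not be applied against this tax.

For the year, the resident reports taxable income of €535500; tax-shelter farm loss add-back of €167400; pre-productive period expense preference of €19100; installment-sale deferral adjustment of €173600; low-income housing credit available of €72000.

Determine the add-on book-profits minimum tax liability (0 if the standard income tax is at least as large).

€78956

Book-profits minimum tax:
  Adjusted income: €535500 + €167400 + €19100 + €173600 = €895600
  Less exemption €73000 → base €822600
  €822600 × 11% = €90486

Standard income tax:
  €186000 × 6% = €11160
  €185000 × 16% = €29600
  €164500 × 26% = €42770
  → €83530
  Less low-income housing credit €72000 → €11530

Excess of book-profits minimum tax over standard income tax: €90486 − €11530 = €78956.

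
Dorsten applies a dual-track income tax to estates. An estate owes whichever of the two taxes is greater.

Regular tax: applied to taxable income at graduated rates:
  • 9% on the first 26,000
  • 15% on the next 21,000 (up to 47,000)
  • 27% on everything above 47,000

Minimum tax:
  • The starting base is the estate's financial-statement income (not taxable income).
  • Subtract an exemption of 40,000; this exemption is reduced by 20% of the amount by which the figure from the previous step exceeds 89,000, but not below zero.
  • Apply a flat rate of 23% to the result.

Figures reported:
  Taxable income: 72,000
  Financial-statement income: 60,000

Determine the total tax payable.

12,240

Minimum tax:
  Base (financial-statement income): 60,000
  Exemption: 60,000 ≤ 89,000, so full 40,000 applies
  Base: 60,000 − 40,000 = 20,000
  20,000 × 23% = 4,600

Regular tax:
  26,000 × 9% = 2,340
  21,000 × 15% = 3,150
  25,000 × 27% = 6,750
  → 12,240

12,240 > 4,600, so the regular tax governs.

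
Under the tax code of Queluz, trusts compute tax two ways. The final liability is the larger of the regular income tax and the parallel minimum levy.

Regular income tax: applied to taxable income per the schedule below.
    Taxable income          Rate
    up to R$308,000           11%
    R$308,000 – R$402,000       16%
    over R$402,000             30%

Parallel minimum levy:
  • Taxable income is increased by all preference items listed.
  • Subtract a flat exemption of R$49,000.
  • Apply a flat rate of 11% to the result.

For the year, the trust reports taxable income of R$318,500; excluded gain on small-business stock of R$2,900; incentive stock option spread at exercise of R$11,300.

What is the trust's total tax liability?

R$35,560

Parallel minimum levy:
  Adjusted income: R$318,500 + R$2,900 + R$11,300 = R$332,700
  Less exemption R$49,000 → base R$283,700
  R$283,700 × 11% = R$31,207

Regular income tax:
  R$308,000 × 11% = R$33,880
  R$10,500 × 16% = R$1,680
  → R$35,560

R$35,560 > R$31,207, so the regular income tax governs.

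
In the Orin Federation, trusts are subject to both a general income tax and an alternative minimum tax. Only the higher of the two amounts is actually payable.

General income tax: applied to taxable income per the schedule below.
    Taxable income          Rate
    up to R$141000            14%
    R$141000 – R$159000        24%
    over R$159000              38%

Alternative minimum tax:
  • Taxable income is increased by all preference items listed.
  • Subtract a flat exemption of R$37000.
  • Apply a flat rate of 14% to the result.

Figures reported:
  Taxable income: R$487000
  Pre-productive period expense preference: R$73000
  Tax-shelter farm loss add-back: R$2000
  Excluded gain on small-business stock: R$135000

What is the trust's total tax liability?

Alternative minimum tax:
  Adjusted income: R$487000 + R$73000 + R$2000 + R$135000 = R$697000
  Less exemption R$37000 → base R$660000
  R$660000 × 14% = R$92400

General income tax:
  R$141000 × 14% = R$19740
  R$18000 × 24% = R$4320
  R$328000 × 38% = R$124640
  → R$148700

R$148700 > R$92400, so the general income tax governs.

R$148700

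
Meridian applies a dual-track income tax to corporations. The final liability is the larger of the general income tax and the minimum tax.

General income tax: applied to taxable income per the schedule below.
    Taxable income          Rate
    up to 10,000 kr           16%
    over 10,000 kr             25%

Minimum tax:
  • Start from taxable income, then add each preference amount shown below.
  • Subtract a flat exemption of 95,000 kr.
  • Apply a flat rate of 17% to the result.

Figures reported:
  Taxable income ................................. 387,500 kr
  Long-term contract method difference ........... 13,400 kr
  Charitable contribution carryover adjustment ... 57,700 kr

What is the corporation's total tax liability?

95,975 kr

General income tax:
  10,000 kr × 16% = 1,600 kr
  377,500 kr × 25% = 94,375 kr
  → 95,975 kr

Minimum tax:
  Adjusted income: 387,500 kr + 13,400 kr + 57,700 kr = 458,600 kr
  Less exemption 95,000 kr → base 363,600 kr
  363,600 kr × 17% = 61,812 kr

95,975 kr > 61,812 kr, so the general income tax governs.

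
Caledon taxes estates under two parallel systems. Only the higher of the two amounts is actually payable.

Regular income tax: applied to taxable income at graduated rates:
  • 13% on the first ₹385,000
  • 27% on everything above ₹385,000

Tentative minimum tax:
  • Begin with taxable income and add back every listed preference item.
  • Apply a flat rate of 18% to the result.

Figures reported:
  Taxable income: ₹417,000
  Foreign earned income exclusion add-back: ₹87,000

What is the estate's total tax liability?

₹90,720

Regular income tax:
  ₹385,000 × 13% = ₹50,050
  ₹32,000 × 27% = ₹8,640
  → ₹58,690

Tentative minimum tax:
  Adjusted income: ₹417,000 + ₹87,000 = ₹504,000
  ₹504,000 × 18% = ₹90,720

₹90,720 > ₹58,690, so the tentative minimum tax is the binding amount.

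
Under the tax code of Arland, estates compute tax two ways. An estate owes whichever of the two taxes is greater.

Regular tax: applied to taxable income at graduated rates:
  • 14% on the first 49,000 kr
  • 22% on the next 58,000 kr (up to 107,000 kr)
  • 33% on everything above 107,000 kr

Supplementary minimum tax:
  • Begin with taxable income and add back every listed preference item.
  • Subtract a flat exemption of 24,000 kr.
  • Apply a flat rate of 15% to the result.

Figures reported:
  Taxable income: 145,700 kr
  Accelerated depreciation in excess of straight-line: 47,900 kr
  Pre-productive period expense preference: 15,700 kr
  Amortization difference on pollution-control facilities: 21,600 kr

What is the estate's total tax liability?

32,391 kr

Regular tax:
  49,000 kr × 14% = 6,860 kr
  58,000 kr × 22% = 12,760 kr
  38,700 kr × 33% = 12,771 kr
  → 32,391 kr

Supplementary minimum tax:
  Adjusted income: 145,700 kr + 47,900 kr + 15,700 kr + 21,600 kr = 230,900 kr
  Less exemption 24,000 kr → base 206,900 kr
  206,900 kr × 15% = 31,035 kr

32,391 kr > 31,035 kr, so the regular tax governs.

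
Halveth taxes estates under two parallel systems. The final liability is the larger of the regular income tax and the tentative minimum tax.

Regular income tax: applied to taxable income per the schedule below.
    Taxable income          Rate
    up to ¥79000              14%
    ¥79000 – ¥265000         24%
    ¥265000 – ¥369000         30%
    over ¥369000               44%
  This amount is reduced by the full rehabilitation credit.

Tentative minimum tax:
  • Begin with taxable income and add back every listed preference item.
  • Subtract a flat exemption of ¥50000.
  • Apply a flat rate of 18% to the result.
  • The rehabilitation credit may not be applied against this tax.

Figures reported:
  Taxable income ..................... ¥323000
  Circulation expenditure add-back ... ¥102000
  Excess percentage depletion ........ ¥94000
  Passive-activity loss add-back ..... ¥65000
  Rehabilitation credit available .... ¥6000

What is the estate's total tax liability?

Tentative minimum tax:
  Adjusted income: ¥323000 + ¥102000 + ¥94000 + ¥65000 = ¥584000
  Less exemption ¥50000 → base ¥534000
  ¥534000 × 18% = ¥96120

Regular income tax:
  ¥79000 × 14% = ¥11060
  ¥186000 × 24% = ¥44640
  ¥58000 × 30% = ¥17400
  → ¥73100
  Less rehabilitation credit ¥6000 → ¥67100

¥96120 > ¥67100, so the tentative minimum tax is the binding amount.

¥96120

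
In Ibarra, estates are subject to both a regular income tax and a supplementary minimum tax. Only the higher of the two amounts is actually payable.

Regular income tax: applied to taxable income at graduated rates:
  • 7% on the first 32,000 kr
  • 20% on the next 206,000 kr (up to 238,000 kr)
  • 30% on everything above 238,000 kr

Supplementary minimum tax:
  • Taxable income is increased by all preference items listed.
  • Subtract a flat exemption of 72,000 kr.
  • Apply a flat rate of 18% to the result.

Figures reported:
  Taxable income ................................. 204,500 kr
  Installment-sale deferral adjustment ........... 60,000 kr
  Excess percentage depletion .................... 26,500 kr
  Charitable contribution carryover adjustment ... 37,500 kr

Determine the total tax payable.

46,170 kr

Regular income tax:
  32,000 kr × 7% = 2,240 kr
  172,500 kr × 20% = 34,500 kr
  → 36,740 kr

Supplementary minimum tax:
  Adjusted income: 204,500 kr + 60,000 kr + 26,500 kr + 37,500 kr = 328,500 kr
  Less exemption 72,000 kr → base 256,500 kr
  256,500 kr × 18% = 46,170 kr

46,170 kr > 36,740 kr, so the supplementary minimum tax is the binding amount.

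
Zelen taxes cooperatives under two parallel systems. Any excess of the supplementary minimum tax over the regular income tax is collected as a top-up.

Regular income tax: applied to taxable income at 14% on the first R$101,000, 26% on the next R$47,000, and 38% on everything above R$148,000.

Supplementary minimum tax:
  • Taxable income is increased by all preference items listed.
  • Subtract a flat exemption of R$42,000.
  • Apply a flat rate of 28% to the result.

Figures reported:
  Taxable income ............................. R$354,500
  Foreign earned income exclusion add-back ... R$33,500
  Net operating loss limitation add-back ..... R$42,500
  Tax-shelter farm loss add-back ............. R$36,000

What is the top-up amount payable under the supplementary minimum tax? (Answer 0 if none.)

R$14,030

Regular income tax:
  R$101,000 × 14% = R$14,140
  R$47,000 × 26% = R$12,220
  R$206,500 × 38% = R$78,470
  → R$104,830

Supplementary minimum tax:
  Adjusted income: R$354,500 + R$33,500 + R$42,500 + R$36,000 = R$466,500
  Less exemption R$42,000 → base R$424,500
  R$424,500 × 28% = R$118,860

Excess of supplementary minimum tax over regular income tax: R$118,860 − R$104,830 = R$14,030.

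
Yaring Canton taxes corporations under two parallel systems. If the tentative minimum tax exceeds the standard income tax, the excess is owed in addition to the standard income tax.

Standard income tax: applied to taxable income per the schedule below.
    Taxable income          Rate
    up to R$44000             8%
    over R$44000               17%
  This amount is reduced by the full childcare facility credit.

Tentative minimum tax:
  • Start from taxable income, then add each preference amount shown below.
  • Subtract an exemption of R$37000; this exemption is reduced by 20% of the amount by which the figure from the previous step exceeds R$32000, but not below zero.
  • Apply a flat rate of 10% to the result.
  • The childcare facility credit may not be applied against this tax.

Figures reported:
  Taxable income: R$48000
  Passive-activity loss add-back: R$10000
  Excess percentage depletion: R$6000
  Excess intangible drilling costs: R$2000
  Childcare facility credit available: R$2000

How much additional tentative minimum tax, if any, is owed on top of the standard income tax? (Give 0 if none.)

R$1380

Tentative minimum tax:
  Adjusted income: R$48000 + R$10000 + R$6000 + R$2000 = R$66000
  Exemption: R$37000 − 20% × (R$66000 − R$32000) = R$37000 − R$6800 = R$30200
  Base: R$66000 − R$30200 = R$35800
  R$35800 × 10% = R$3580

Standard income tax:
  R$44000 × 8% = R$3520
  R$4000 × 17% = R$680
  → R$4200
  Less childcare facility credit R$2000 → R$2200

Excess of tentative minimum tax over standard income tax: R$3580 − R$2200 = R$1380.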